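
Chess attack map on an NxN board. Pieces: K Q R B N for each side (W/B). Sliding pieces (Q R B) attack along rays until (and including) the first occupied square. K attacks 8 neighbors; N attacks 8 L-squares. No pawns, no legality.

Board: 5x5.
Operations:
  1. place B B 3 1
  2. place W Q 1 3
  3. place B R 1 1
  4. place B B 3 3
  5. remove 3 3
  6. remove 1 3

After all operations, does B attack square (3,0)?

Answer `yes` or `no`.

Op 1: place BB@(3,1)
Op 2: place WQ@(1,3)
Op 3: place BR@(1,1)
Op 4: place BB@(3,3)
Op 5: remove (3,3)
Op 6: remove (1,3)
Per-piece attacks for B:
  BR@(1,1): attacks (1,2) (1,3) (1,4) (1,0) (2,1) (3,1) (0,1) [ray(1,0) blocked at (3,1)]
  BB@(3,1): attacks (4,2) (4,0) (2,2) (1,3) (0,4) (2,0)
B attacks (3,0): no

Answer: no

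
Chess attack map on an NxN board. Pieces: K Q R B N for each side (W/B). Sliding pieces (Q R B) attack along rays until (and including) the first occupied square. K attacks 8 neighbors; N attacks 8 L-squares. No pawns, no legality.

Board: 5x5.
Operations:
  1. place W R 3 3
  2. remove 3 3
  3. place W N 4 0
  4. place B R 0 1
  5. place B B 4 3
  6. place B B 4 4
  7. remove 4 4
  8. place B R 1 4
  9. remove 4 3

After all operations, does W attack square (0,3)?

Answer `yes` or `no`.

Op 1: place WR@(3,3)
Op 2: remove (3,3)
Op 3: place WN@(4,0)
Op 4: place BR@(0,1)
Op 5: place BB@(4,3)
Op 6: place BB@(4,4)
Op 7: remove (4,4)
Op 8: place BR@(1,4)
Op 9: remove (4,3)
Per-piece attacks for W:
  WN@(4,0): attacks (3,2) (2,1)
W attacks (0,3): no

Answer: no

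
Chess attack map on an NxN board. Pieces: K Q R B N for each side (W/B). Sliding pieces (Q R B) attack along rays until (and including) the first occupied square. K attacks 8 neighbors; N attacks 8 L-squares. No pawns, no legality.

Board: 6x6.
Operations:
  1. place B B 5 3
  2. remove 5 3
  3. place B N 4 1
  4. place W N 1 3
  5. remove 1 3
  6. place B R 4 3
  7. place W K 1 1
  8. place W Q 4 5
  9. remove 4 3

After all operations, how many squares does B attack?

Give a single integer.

Op 1: place BB@(5,3)
Op 2: remove (5,3)
Op 3: place BN@(4,1)
Op 4: place WN@(1,3)
Op 5: remove (1,3)
Op 6: place BR@(4,3)
Op 7: place WK@(1,1)
Op 8: place WQ@(4,5)
Op 9: remove (4,3)
Per-piece attacks for B:
  BN@(4,1): attacks (5,3) (3,3) (2,2) (2,0)
Union (4 distinct): (2,0) (2,2) (3,3) (5,3)

Answer: 4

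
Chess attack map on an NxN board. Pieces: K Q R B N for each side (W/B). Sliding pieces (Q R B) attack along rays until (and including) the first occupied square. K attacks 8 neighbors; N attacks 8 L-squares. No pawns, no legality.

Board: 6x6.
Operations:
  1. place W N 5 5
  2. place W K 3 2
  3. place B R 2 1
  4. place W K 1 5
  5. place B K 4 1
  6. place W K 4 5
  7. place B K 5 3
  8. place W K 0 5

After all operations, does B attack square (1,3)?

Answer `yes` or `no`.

Op 1: place WN@(5,5)
Op 2: place WK@(3,2)
Op 3: place BR@(2,1)
Op 4: place WK@(1,5)
Op 5: place BK@(4,1)
Op 6: place WK@(4,5)
Op 7: place BK@(5,3)
Op 8: place WK@(0,5)
Per-piece attacks for B:
  BR@(2,1): attacks (2,2) (2,3) (2,4) (2,5) (2,0) (3,1) (4,1) (1,1) (0,1) [ray(1,0) blocked at (4,1)]
  BK@(4,1): attacks (4,2) (4,0) (5,1) (3,1) (5,2) (5,0) (3,2) (3,0)
  BK@(5,3): attacks (5,4) (5,2) (4,3) (4,4) (4,2)
B attacks (1,3): no

Answer: no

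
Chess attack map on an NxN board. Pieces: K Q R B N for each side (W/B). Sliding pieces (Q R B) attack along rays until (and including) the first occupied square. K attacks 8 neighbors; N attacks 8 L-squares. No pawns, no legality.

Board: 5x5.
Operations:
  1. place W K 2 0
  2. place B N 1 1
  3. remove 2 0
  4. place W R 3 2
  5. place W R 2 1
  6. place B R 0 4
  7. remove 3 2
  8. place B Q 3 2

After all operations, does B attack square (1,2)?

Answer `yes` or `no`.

Answer: yes

Derivation:
Op 1: place WK@(2,0)
Op 2: place BN@(1,1)
Op 3: remove (2,0)
Op 4: place WR@(3,2)
Op 5: place WR@(2,1)
Op 6: place BR@(0,4)
Op 7: remove (3,2)
Op 8: place BQ@(3,2)
Per-piece attacks for B:
  BR@(0,4): attacks (0,3) (0,2) (0,1) (0,0) (1,4) (2,4) (3,4) (4,4)
  BN@(1,1): attacks (2,3) (3,2) (0,3) (3,0)
  BQ@(3,2): attacks (3,3) (3,4) (3,1) (3,0) (4,2) (2,2) (1,2) (0,2) (4,3) (4,1) (2,3) (1,4) (2,1) [ray(-1,-1) blocked at (2,1)]
B attacks (1,2): yes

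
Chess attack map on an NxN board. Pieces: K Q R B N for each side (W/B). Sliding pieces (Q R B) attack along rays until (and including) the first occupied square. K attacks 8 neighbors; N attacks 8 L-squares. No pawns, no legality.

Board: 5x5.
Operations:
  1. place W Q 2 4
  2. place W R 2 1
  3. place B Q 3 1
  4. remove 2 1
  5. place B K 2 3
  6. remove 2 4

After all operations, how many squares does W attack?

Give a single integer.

Op 1: place WQ@(2,4)
Op 2: place WR@(2,1)
Op 3: place BQ@(3,1)
Op 4: remove (2,1)
Op 5: place BK@(2,3)
Op 6: remove (2,4)
Per-piece attacks for W:
Union (0 distinct): (none)

Answer: 0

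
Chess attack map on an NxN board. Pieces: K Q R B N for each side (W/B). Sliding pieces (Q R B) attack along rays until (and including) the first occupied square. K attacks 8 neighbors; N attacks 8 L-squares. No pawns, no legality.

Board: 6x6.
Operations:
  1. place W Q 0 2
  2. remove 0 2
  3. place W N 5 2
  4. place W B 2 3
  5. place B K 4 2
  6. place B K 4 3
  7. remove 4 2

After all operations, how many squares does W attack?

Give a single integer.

Op 1: place WQ@(0,2)
Op 2: remove (0,2)
Op 3: place WN@(5,2)
Op 4: place WB@(2,3)
Op 5: place BK@(4,2)
Op 6: place BK@(4,3)
Op 7: remove (4,2)
Per-piece attacks for W:
  WB@(2,3): attacks (3,4) (4,5) (3,2) (4,1) (5,0) (1,4) (0,5) (1,2) (0,1)
  WN@(5,2): attacks (4,4) (3,3) (4,0) (3,1)
Union (13 distinct): (0,1) (0,5) (1,2) (1,4) (3,1) (3,2) (3,3) (3,4) (4,0) (4,1) (4,4) (4,5) (5,0)

Answer: 13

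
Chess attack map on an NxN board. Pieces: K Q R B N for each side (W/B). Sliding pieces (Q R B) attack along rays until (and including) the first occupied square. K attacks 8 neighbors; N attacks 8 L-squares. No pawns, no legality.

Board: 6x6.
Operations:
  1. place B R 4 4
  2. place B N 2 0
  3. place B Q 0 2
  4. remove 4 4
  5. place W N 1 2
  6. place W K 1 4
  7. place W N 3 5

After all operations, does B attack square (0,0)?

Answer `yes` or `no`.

Answer: yes

Derivation:
Op 1: place BR@(4,4)
Op 2: place BN@(2,0)
Op 3: place BQ@(0,2)
Op 4: remove (4,4)
Op 5: place WN@(1,2)
Op 6: place WK@(1,4)
Op 7: place WN@(3,5)
Per-piece attacks for B:
  BQ@(0,2): attacks (0,3) (0,4) (0,5) (0,1) (0,0) (1,2) (1,3) (2,4) (3,5) (1,1) (2,0) [ray(1,0) blocked at (1,2); ray(1,1) blocked at (3,5); ray(1,-1) blocked at (2,0)]
  BN@(2,0): attacks (3,2) (4,1) (1,2) (0,1)
B attacks (0,0): yes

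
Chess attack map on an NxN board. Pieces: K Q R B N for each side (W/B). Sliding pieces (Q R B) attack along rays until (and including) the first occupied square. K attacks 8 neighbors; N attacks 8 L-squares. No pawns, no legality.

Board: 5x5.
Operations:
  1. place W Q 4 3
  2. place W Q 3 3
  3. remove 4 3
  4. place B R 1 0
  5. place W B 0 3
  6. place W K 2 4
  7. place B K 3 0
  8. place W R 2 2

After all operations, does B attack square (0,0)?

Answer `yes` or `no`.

Answer: yes

Derivation:
Op 1: place WQ@(4,3)
Op 2: place WQ@(3,3)
Op 3: remove (4,3)
Op 4: place BR@(1,0)
Op 5: place WB@(0,3)
Op 6: place WK@(2,4)
Op 7: place BK@(3,0)
Op 8: place WR@(2,2)
Per-piece attacks for B:
  BR@(1,0): attacks (1,1) (1,2) (1,3) (1,4) (2,0) (3,0) (0,0) [ray(1,0) blocked at (3,0)]
  BK@(3,0): attacks (3,1) (4,0) (2,0) (4,1) (2,1)
B attacks (0,0): yes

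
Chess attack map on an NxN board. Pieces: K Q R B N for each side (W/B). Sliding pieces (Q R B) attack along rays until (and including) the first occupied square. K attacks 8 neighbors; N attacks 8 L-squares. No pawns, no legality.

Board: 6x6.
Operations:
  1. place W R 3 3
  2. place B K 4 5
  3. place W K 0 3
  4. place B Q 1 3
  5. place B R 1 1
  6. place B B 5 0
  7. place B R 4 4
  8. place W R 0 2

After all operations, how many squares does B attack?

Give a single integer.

Op 1: place WR@(3,3)
Op 2: place BK@(4,5)
Op 3: place WK@(0,3)
Op 4: place BQ@(1,3)
Op 5: place BR@(1,1)
Op 6: place BB@(5,0)
Op 7: place BR@(4,4)
Op 8: place WR@(0,2)
Per-piece attacks for B:
  BR@(1,1): attacks (1,2) (1,3) (1,0) (2,1) (3,1) (4,1) (5,1) (0,1) [ray(0,1) blocked at (1,3)]
  BQ@(1,3): attacks (1,4) (1,5) (1,2) (1,1) (2,3) (3,3) (0,3) (2,4) (3,5) (2,2) (3,1) (4,0) (0,4) (0,2) [ray(0,-1) blocked at (1,1); ray(1,0) blocked at (3,3); ray(-1,0) blocked at (0,3); ray(-1,-1) blocked at (0,2)]
  BR@(4,4): attacks (4,5) (4,3) (4,2) (4,1) (4,0) (5,4) (3,4) (2,4) (1,4) (0,4) [ray(0,1) blocked at (4,5)]
  BK@(4,5): attacks (4,4) (5,5) (3,5) (5,4) (3,4)
  BB@(5,0): attacks (4,1) (3,2) (2,3) (1,4) (0,5)
Union (29 distinct): (0,1) (0,2) (0,3) (0,4) (0,5) (1,0) (1,1) (1,2) (1,3) (1,4) (1,5) (2,1) (2,2) (2,3) (2,4) (3,1) (3,2) (3,3) (3,4) (3,5) (4,0) (4,1) (4,2) (4,3) (4,4) (4,5) (5,1) (5,4) (5,5)

Answer: 29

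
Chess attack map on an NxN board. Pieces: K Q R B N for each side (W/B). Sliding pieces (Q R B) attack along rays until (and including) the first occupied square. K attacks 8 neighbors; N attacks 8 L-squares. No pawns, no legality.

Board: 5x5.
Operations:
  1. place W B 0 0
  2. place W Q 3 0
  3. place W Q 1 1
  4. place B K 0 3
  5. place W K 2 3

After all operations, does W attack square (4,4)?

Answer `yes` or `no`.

Answer: yes

Derivation:
Op 1: place WB@(0,0)
Op 2: place WQ@(3,0)
Op 3: place WQ@(1,1)
Op 4: place BK@(0,3)
Op 5: place WK@(2,3)
Per-piece attacks for W:
  WB@(0,0): attacks (1,1) [ray(1,1) blocked at (1,1)]
  WQ@(1,1): attacks (1,2) (1,3) (1,4) (1,0) (2,1) (3,1) (4,1) (0,1) (2,2) (3,3) (4,4) (2,0) (0,2) (0,0) [ray(-1,-1) blocked at (0,0)]
  WK@(2,3): attacks (2,4) (2,2) (3,3) (1,3) (3,4) (3,2) (1,4) (1,2)
  WQ@(3,0): attacks (3,1) (3,2) (3,3) (3,4) (4,0) (2,0) (1,0) (0,0) (4,1) (2,1) (1,2) (0,3) [ray(-1,0) blocked at (0,0); ray(-1,1) blocked at (0,3)]
W attacks (4,4): yes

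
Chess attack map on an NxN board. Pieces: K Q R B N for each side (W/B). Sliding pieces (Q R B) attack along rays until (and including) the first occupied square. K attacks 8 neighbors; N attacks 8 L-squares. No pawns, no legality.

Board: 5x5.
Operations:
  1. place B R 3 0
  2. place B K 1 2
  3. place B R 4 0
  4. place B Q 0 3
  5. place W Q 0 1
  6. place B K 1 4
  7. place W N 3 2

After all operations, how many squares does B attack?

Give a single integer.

Answer: 24

Derivation:
Op 1: place BR@(3,0)
Op 2: place BK@(1,2)
Op 3: place BR@(4,0)
Op 4: place BQ@(0,3)
Op 5: place WQ@(0,1)
Op 6: place BK@(1,4)
Op 7: place WN@(3,2)
Per-piece attacks for B:
  BQ@(0,3): attacks (0,4) (0,2) (0,1) (1,3) (2,3) (3,3) (4,3) (1,4) (1,2) [ray(0,-1) blocked at (0,1); ray(1,1) blocked at (1,4); ray(1,-1) blocked at (1,2)]
  BK@(1,2): attacks (1,3) (1,1) (2,2) (0,2) (2,3) (2,1) (0,3) (0,1)
  BK@(1,4): attacks (1,3) (2,4) (0,4) (2,3) (0,3)
  BR@(3,0): attacks (3,1) (3,2) (4,0) (2,0) (1,0) (0,0) [ray(0,1) blocked at (3,2); ray(1,0) blocked at (4,0)]
  BR@(4,0): attacks (4,1) (4,2) (4,3) (4,4) (3,0) [ray(-1,0) blocked at (3,0)]
Union (24 distinct): (0,0) (0,1) (0,2) (0,3) (0,4) (1,0) (1,1) (1,2) (1,3) (1,4) (2,0) (2,1) (2,2) (2,3) (2,4) (3,0) (3,1) (3,2) (3,3) (4,0) (4,1) (4,2) (4,3) (4,4)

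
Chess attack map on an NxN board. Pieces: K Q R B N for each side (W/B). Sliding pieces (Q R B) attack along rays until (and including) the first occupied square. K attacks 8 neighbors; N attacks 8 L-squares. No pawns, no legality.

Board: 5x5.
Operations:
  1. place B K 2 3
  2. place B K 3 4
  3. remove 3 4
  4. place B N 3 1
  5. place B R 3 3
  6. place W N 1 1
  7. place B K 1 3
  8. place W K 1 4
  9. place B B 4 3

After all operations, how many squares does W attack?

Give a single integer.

Answer: 7

Derivation:
Op 1: place BK@(2,3)
Op 2: place BK@(3,4)
Op 3: remove (3,4)
Op 4: place BN@(3,1)
Op 5: place BR@(3,3)
Op 6: place WN@(1,1)
Op 7: place BK@(1,3)
Op 8: place WK@(1,4)
Op 9: place BB@(4,3)
Per-piece attacks for W:
  WN@(1,1): attacks (2,3) (3,2) (0,3) (3,0)
  WK@(1,4): attacks (1,3) (2,4) (0,4) (2,3) (0,3)
Union (7 distinct): (0,3) (0,4) (1,3) (2,3) (2,4) (3,0) (3,2)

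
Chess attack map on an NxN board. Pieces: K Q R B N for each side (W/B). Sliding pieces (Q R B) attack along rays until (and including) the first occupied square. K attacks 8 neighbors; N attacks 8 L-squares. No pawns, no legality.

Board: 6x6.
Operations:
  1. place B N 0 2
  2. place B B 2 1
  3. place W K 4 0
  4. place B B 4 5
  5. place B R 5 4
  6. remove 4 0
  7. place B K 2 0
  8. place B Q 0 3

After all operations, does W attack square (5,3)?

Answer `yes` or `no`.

Op 1: place BN@(0,2)
Op 2: place BB@(2,1)
Op 3: place WK@(4,0)
Op 4: place BB@(4,5)
Op 5: place BR@(5,4)
Op 6: remove (4,0)
Op 7: place BK@(2,0)
Op 8: place BQ@(0,3)
Per-piece attacks for W:
W attacks (5,3): no

Answer: no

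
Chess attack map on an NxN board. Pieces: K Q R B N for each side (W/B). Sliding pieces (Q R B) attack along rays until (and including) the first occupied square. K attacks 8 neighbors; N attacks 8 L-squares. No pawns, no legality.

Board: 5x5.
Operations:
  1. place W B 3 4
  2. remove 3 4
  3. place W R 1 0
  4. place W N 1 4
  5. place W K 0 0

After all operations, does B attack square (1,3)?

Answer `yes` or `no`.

Answer: no

Derivation:
Op 1: place WB@(3,4)
Op 2: remove (3,4)
Op 3: place WR@(1,0)
Op 4: place WN@(1,4)
Op 5: place WK@(0,0)
Per-piece attacks for B:
B attacks (1,3): no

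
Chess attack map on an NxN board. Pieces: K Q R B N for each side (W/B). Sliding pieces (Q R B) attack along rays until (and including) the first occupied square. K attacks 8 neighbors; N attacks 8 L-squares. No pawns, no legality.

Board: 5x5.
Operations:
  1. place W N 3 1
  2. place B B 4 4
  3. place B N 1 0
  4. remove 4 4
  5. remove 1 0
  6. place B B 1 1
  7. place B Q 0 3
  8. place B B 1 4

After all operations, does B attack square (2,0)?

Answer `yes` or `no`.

Answer: yes

Derivation:
Op 1: place WN@(3,1)
Op 2: place BB@(4,4)
Op 3: place BN@(1,0)
Op 4: remove (4,4)
Op 5: remove (1,0)
Op 6: place BB@(1,1)
Op 7: place BQ@(0,3)
Op 8: place BB@(1,4)
Per-piece attacks for B:
  BQ@(0,3): attacks (0,4) (0,2) (0,1) (0,0) (1,3) (2,3) (3,3) (4,3) (1,4) (1,2) (2,1) (3,0) [ray(1,1) blocked at (1,4)]
  BB@(1,1): attacks (2,2) (3,3) (4,4) (2,0) (0,2) (0,0)
  BB@(1,4): attacks (2,3) (3,2) (4,1) (0,3) [ray(-1,-1) blocked at (0,3)]
B attacks (2,0): yes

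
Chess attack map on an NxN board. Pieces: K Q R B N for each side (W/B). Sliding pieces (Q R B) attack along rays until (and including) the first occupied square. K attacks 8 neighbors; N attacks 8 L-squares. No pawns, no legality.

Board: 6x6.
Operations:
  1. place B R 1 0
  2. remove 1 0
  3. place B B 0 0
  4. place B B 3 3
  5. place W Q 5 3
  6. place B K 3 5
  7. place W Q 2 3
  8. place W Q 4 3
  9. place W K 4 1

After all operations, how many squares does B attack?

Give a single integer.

Answer: 13

Derivation:
Op 1: place BR@(1,0)
Op 2: remove (1,0)
Op 3: place BB@(0,0)
Op 4: place BB@(3,3)
Op 5: place WQ@(5,3)
Op 6: place BK@(3,5)
Op 7: place WQ@(2,3)
Op 8: place WQ@(4,3)
Op 9: place WK@(4,1)
Per-piece attacks for B:
  BB@(0,0): attacks (1,1) (2,2) (3,3) [ray(1,1) blocked at (3,3)]
  BB@(3,3): attacks (4,4) (5,5) (4,2) (5,1) (2,4) (1,5) (2,2) (1,1) (0,0) [ray(-1,-1) blocked at (0,0)]
  BK@(3,5): attacks (3,4) (4,5) (2,5) (4,4) (2,4)
Union (13 distinct): (0,0) (1,1) (1,5) (2,2) (2,4) (2,5) (3,3) (3,4) (4,2) (4,4) (4,5) (5,1) (5,5)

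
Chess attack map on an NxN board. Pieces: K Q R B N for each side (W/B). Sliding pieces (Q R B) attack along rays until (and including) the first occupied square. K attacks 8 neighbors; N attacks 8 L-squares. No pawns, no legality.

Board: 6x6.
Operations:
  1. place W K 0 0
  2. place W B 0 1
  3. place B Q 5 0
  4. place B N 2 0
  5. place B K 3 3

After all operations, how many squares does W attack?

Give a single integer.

Op 1: place WK@(0,0)
Op 2: place WB@(0,1)
Op 3: place BQ@(5,0)
Op 4: place BN@(2,0)
Op 5: place BK@(3,3)
Per-piece attacks for W:
  WK@(0,0): attacks (0,1) (1,0) (1,1)
  WB@(0,1): attacks (1,2) (2,3) (3,4) (4,5) (1,0)
Union (7 distinct): (0,1) (1,0) (1,1) (1,2) (2,3) (3,4) (4,5)

Answer: 7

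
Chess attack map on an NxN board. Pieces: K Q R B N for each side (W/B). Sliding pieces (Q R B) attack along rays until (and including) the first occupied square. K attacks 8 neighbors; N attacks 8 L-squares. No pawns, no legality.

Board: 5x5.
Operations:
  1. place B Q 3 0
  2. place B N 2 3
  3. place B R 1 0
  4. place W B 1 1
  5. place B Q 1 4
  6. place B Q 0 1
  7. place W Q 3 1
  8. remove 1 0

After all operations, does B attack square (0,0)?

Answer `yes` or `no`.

Answer: yes

Derivation:
Op 1: place BQ@(3,0)
Op 2: place BN@(2,3)
Op 3: place BR@(1,0)
Op 4: place WB@(1,1)
Op 5: place BQ@(1,4)
Op 6: place BQ@(0,1)
Op 7: place WQ@(3,1)
Op 8: remove (1,0)
Per-piece attacks for B:
  BQ@(0,1): attacks (0,2) (0,3) (0,4) (0,0) (1,1) (1,2) (2,3) (1,0) [ray(1,0) blocked at (1,1); ray(1,1) blocked at (2,3)]
  BQ@(1,4): attacks (1,3) (1,2) (1,1) (2,4) (3,4) (4,4) (0,4) (2,3) (0,3) [ray(0,-1) blocked at (1,1); ray(1,-1) blocked at (2,3)]
  BN@(2,3): attacks (4,4) (0,4) (3,1) (4,2) (1,1) (0,2)
  BQ@(3,0): attacks (3,1) (4,0) (2,0) (1,0) (0,0) (4,1) (2,1) (1,2) (0,3) [ray(0,1) blocked at (3,1)]
B attacks (0,0): yes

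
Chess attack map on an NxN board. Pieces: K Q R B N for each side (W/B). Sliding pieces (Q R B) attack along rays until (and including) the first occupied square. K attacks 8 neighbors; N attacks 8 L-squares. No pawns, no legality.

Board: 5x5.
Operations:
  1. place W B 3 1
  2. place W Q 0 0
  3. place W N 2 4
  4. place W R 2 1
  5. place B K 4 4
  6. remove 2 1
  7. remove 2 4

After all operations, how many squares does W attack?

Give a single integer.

Op 1: place WB@(3,1)
Op 2: place WQ@(0,0)
Op 3: place WN@(2,4)
Op 4: place WR@(2,1)
Op 5: place BK@(4,4)
Op 6: remove (2,1)
Op 7: remove (2,4)
Per-piece attacks for W:
  WQ@(0,0): attacks (0,1) (0,2) (0,3) (0,4) (1,0) (2,0) (3,0) (4,0) (1,1) (2,2) (3,3) (4,4) [ray(1,1) blocked at (4,4)]
  WB@(3,1): attacks (4,2) (4,0) (2,2) (1,3) (0,4) (2,0)
Union (14 distinct): (0,1) (0,2) (0,3) (0,4) (1,0) (1,1) (1,3) (2,0) (2,2) (3,0) (3,3) (4,0) (4,2) (4,4)

Answer: 14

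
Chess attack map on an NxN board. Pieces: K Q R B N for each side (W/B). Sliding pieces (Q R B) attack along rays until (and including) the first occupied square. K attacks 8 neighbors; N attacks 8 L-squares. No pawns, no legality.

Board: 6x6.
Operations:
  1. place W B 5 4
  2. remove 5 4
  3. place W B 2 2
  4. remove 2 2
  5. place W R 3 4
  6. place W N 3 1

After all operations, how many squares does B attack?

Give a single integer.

Answer: 0

Derivation:
Op 1: place WB@(5,4)
Op 2: remove (5,4)
Op 3: place WB@(2,2)
Op 4: remove (2,2)
Op 5: place WR@(3,4)
Op 6: place WN@(3,1)
Per-piece attacks for B:
Union (0 distinct): (none)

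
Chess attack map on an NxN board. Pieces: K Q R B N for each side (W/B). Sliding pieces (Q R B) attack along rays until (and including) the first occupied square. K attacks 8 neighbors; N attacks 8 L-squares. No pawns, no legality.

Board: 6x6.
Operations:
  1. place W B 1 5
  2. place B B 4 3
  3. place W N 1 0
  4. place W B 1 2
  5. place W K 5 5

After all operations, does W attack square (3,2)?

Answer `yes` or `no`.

Op 1: place WB@(1,5)
Op 2: place BB@(4,3)
Op 3: place WN@(1,0)
Op 4: place WB@(1,2)
Op 5: place WK@(5,5)
Per-piece attacks for W:
  WN@(1,0): attacks (2,2) (3,1) (0,2)
  WB@(1,2): attacks (2,3) (3,4) (4,5) (2,1) (3,0) (0,3) (0,1)
  WB@(1,5): attacks (2,4) (3,3) (4,2) (5,1) (0,4)
  WK@(5,5): attacks (5,4) (4,5) (4,4)
W attacks (3,2): no

Answer: no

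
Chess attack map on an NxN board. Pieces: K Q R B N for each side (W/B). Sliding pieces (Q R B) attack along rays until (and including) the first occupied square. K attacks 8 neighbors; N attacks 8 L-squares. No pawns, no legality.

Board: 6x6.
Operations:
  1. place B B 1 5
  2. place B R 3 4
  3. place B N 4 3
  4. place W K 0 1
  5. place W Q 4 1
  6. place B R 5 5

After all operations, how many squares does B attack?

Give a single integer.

Op 1: place BB@(1,5)
Op 2: place BR@(3,4)
Op 3: place BN@(4,3)
Op 4: place WK@(0,1)
Op 5: place WQ@(4,1)
Op 6: place BR@(5,5)
Per-piece attacks for B:
  BB@(1,5): attacks (2,4) (3,3) (4,2) (5,1) (0,4)
  BR@(3,4): attacks (3,5) (3,3) (3,2) (3,1) (3,0) (4,4) (5,4) (2,4) (1,4) (0,4)
  BN@(4,3): attacks (5,5) (3,5) (2,4) (5,1) (3,1) (2,2)
  BR@(5,5): attacks (5,4) (5,3) (5,2) (5,1) (5,0) (4,5) (3,5) (2,5) (1,5) [ray(-1,0) blocked at (1,5)]
Union (20 distinct): (0,4) (1,4) (1,5) (2,2) (2,4) (2,5) (3,0) (3,1) (3,2) (3,3) (3,5) (4,2) (4,4) (4,5) (5,0) (5,1) (5,2) (5,3) (5,4) (5,5)

Answer: 20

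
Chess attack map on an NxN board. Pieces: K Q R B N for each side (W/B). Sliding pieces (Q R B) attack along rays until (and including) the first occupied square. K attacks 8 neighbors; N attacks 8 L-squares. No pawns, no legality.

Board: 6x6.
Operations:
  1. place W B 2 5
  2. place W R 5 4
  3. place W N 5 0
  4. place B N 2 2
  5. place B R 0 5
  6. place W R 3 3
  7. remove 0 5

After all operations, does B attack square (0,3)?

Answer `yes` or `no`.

Op 1: place WB@(2,5)
Op 2: place WR@(5,4)
Op 3: place WN@(5,0)
Op 4: place BN@(2,2)
Op 5: place BR@(0,5)
Op 6: place WR@(3,3)
Op 7: remove (0,5)
Per-piece attacks for B:
  BN@(2,2): attacks (3,4) (4,3) (1,4) (0,3) (3,0) (4,1) (1,0) (0,1)
B attacks (0,3): yes

Answer: yes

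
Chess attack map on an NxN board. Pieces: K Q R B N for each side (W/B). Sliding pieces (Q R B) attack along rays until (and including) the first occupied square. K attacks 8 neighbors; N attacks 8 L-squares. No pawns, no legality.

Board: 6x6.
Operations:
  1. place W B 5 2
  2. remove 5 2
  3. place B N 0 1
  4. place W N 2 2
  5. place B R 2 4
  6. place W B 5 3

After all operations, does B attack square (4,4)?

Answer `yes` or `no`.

Op 1: place WB@(5,2)
Op 2: remove (5,2)
Op 3: place BN@(0,1)
Op 4: place WN@(2,2)
Op 5: place BR@(2,4)
Op 6: place WB@(5,3)
Per-piece attacks for B:
  BN@(0,1): attacks (1,3) (2,2) (2,0)
  BR@(2,4): attacks (2,5) (2,3) (2,2) (3,4) (4,4) (5,4) (1,4) (0,4) [ray(0,-1) blocked at (2,2)]
B attacks (4,4): yes

Answer: yes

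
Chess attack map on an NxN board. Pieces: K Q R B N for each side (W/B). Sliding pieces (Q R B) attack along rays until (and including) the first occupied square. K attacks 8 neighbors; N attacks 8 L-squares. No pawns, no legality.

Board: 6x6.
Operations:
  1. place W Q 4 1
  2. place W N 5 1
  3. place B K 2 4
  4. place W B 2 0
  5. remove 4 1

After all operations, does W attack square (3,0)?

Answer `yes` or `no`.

Answer: yes

Derivation:
Op 1: place WQ@(4,1)
Op 2: place WN@(5,1)
Op 3: place BK@(2,4)
Op 4: place WB@(2,0)
Op 5: remove (4,1)
Per-piece attacks for W:
  WB@(2,0): attacks (3,1) (4,2) (5,3) (1,1) (0,2)
  WN@(5,1): attacks (4,3) (3,2) (3,0)
W attacks (3,0): yes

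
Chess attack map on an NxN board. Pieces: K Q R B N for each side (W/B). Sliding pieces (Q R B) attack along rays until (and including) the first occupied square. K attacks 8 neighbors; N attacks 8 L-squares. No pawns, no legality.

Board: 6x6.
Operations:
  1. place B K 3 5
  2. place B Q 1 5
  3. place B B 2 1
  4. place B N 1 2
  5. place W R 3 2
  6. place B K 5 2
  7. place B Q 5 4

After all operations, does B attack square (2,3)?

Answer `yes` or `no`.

Op 1: place BK@(3,5)
Op 2: place BQ@(1,5)
Op 3: place BB@(2,1)
Op 4: place BN@(1,2)
Op 5: place WR@(3,2)
Op 6: place BK@(5,2)
Op 7: place BQ@(5,4)
Per-piece attacks for B:
  BN@(1,2): attacks (2,4) (3,3) (0,4) (2,0) (3,1) (0,0)
  BQ@(1,5): attacks (1,4) (1,3) (1,2) (2,5) (3,5) (0,5) (2,4) (3,3) (4,2) (5,1) (0,4) [ray(0,-1) blocked at (1,2); ray(1,0) blocked at (3,5)]
  BB@(2,1): attacks (3,2) (3,0) (1,2) (1,0) [ray(1,1) blocked at (3,2); ray(-1,1) blocked at (1,2)]
  BK@(3,5): attacks (3,4) (4,5) (2,5) (4,4) (2,4)
  BK@(5,2): attacks (5,3) (5,1) (4,2) (4,3) (4,1)
  BQ@(5,4): attacks (5,5) (5,3) (5,2) (4,4) (3,4) (2,4) (1,4) (0,4) (4,5) (4,3) (3,2) [ray(0,-1) blocked at (5,2); ray(-1,-1) blocked at (3,2)]
B attacks (2,3): no

Answer: no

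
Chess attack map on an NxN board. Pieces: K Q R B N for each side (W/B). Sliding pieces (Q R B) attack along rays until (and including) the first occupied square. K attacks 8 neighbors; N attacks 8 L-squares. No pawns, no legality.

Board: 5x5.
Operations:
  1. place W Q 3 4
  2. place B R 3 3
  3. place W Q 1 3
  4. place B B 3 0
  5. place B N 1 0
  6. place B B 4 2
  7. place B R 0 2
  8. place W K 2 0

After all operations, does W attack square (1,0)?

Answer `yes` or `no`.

Op 1: place WQ@(3,4)
Op 2: place BR@(3,3)
Op 3: place WQ@(1,3)
Op 4: place BB@(3,0)
Op 5: place BN@(1,0)
Op 6: place BB@(4,2)
Op 7: place BR@(0,2)
Op 8: place WK@(2,0)
Per-piece attacks for W:
  WQ@(1,3): attacks (1,4) (1,2) (1,1) (1,0) (2,3) (3,3) (0,3) (2,4) (2,2) (3,1) (4,0) (0,4) (0,2) [ray(0,-1) blocked at (1,0); ray(1,0) blocked at (3,3); ray(-1,-1) blocked at (0,2)]
  WK@(2,0): attacks (2,1) (3,0) (1,0) (3,1) (1,1)
  WQ@(3,4): attacks (3,3) (4,4) (2,4) (1,4) (0,4) (4,3) (2,3) (1,2) (0,1) [ray(0,-1) blocked at (3,3)]
W attacks (1,0): yes

Answer: yes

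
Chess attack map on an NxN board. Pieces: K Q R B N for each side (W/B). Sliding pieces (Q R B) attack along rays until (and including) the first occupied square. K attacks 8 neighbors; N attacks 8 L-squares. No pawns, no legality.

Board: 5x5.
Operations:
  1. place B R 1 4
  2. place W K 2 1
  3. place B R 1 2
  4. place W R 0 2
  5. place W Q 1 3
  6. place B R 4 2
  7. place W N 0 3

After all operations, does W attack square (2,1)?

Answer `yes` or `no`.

Answer: no

Derivation:
Op 1: place BR@(1,4)
Op 2: place WK@(2,1)
Op 3: place BR@(1,2)
Op 4: place WR@(0,2)
Op 5: place WQ@(1,3)
Op 6: place BR@(4,2)
Op 7: place WN@(0,3)
Per-piece attacks for W:
  WR@(0,2): attacks (0,3) (0,1) (0,0) (1,2) [ray(0,1) blocked at (0,3); ray(1,0) blocked at (1,2)]
  WN@(0,3): attacks (2,4) (1,1) (2,2)
  WQ@(1,3): attacks (1,4) (1,2) (2,3) (3,3) (4,3) (0,3) (2,4) (2,2) (3,1) (4,0) (0,4) (0,2) [ray(0,1) blocked at (1,4); ray(0,-1) blocked at (1,2); ray(-1,0) blocked at (0,3); ray(-1,-1) blocked at (0,2)]
  WK@(2,1): attacks (2,2) (2,0) (3,1) (1,1) (3,2) (3,0) (1,2) (1,0)
W attacks (2,1): no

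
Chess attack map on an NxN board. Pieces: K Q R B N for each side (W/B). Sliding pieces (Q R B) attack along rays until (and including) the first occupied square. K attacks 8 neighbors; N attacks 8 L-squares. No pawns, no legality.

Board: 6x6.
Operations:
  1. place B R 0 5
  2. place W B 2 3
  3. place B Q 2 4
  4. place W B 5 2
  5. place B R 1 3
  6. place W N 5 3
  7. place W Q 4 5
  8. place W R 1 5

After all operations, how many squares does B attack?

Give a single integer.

Op 1: place BR@(0,5)
Op 2: place WB@(2,3)
Op 3: place BQ@(2,4)
Op 4: place WB@(5,2)
Op 5: place BR@(1,3)
Op 6: place WN@(5,3)
Op 7: place WQ@(4,5)
Op 8: place WR@(1,5)
Per-piece attacks for B:
  BR@(0,5): attacks (0,4) (0,3) (0,2) (0,1) (0,0) (1,5) [ray(1,0) blocked at (1,5)]
  BR@(1,3): attacks (1,4) (1,5) (1,2) (1,1) (1,0) (2,3) (0,3) [ray(0,1) blocked at (1,5); ray(1,0) blocked at (2,3)]
  BQ@(2,4): attacks (2,5) (2,3) (3,4) (4,4) (5,4) (1,4) (0,4) (3,5) (3,3) (4,2) (5,1) (1,5) (1,3) [ray(0,-1) blocked at (2,3); ray(-1,1) blocked at (1,5); ray(-1,-1) blocked at (1,3)]
Union (20 distinct): (0,0) (0,1) (0,2) (0,3) (0,4) (1,0) (1,1) (1,2) (1,3) (1,4) (1,5) (2,3) (2,5) (3,3) (3,4) (3,5) (4,2) (4,4) (5,1) (5,4)

Answer: 20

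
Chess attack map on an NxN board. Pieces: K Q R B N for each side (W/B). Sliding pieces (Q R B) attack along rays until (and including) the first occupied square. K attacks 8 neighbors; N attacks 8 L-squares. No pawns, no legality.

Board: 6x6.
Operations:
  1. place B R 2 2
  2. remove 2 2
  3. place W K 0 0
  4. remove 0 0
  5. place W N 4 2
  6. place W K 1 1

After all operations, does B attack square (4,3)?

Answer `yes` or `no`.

Answer: no

Derivation:
Op 1: place BR@(2,2)
Op 2: remove (2,2)
Op 3: place WK@(0,0)
Op 4: remove (0,0)
Op 5: place WN@(4,2)
Op 6: place WK@(1,1)
Per-piece attacks for B:
B attacks (4,3): no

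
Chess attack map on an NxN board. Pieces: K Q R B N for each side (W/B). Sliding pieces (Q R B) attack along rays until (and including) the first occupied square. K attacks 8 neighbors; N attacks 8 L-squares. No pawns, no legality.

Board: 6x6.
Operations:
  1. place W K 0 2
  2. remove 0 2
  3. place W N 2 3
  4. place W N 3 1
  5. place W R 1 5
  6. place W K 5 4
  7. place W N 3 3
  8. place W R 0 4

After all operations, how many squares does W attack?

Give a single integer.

Op 1: place WK@(0,2)
Op 2: remove (0,2)
Op 3: place WN@(2,3)
Op 4: place WN@(3,1)
Op 5: place WR@(1,5)
Op 6: place WK@(5,4)
Op 7: place WN@(3,3)
Op 8: place WR@(0,4)
Per-piece attacks for W:
  WR@(0,4): attacks (0,5) (0,3) (0,2) (0,1) (0,0) (1,4) (2,4) (3,4) (4,4) (5,4) [ray(1,0) blocked at (5,4)]
  WR@(1,5): attacks (1,4) (1,3) (1,2) (1,1) (1,0) (2,5) (3,5) (4,5) (5,5) (0,5)
  WN@(2,3): attacks (3,5) (4,4) (1,5) (0,4) (3,1) (4,2) (1,1) (0,2)
  WN@(3,1): attacks (4,3) (5,2) (2,3) (1,2) (5,0) (1,0)
  WN@(3,3): attacks (4,5) (5,4) (2,5) (1,4) (4,1) (5,2) (2,1) (1,2)
  WK@(5,4): attacks (5,5) (5,3) (4,4) (4,5) (4,3)
Union (29 distinct): (0,0) (0,1) (0,2) (0,3) (0,4) (0,5) (1,0) (1,1) (1,2) (1,3) (1,4) (1,5) (2,1) (2,3) (2,4) (2,5) (3,1) (3,4) (3,5) (4,1) (4,2) (4,3) (4,4) (4,5) (5,0) (5,2) (5,3) (5,4) (5,5)

Answer: 29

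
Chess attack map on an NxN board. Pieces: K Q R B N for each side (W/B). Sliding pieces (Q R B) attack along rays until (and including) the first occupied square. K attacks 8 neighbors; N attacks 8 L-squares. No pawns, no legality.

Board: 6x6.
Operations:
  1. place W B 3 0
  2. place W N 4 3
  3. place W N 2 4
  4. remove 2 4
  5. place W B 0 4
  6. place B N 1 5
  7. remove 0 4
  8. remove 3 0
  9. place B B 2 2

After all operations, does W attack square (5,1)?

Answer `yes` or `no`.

Op 1: place WB@(3,0)
Op 2: place WN@(4,3)
Op 3: place WN@(2,4)
Op 4: remove (2,4)
Op 5: place WB@(0,4)
Op 6: place BN@(1,5)
Op 7: remove (0,4)
Op 8: remove (3,0)
Op 9: place BB@(2,2)
Per-piece attacks for W:
  WN@(4,3): attacks (5,5) (3,5) (2,4) (5,1) (3,1) (2,2)
W attacks (5,1): yes

Answer: yes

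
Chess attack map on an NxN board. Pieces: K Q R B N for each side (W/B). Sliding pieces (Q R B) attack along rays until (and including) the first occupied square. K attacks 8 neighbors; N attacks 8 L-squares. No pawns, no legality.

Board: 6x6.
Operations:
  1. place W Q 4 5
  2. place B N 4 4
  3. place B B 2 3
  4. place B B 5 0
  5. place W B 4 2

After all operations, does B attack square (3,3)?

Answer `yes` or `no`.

Op 1: place WQ@(4,5)
Op 2: place BN@(4,4)
Op 3: place BB@(2,3)
Op 4: place BB@(5,0)
Op 5: place WB@(4,2)
Per-piece attacks for B:
  BB@(2,3): attacks (3,4) (4,5) (3,2) (4,1) (5,0) (1,4) (0,5) (1,2) (0,1) [ray(1,1) blocked at (4,5); ray(1,-1) blocked at (5,0)]
  BN@(4,4): attacks (2,5) (5,2) (3,2) (2,3)
  BB@(5,0): attacks (4,1) (3,2) (2,3) [ray(-1,1) blocked at (2,3)]
B attacks (3,3): no

Answer: no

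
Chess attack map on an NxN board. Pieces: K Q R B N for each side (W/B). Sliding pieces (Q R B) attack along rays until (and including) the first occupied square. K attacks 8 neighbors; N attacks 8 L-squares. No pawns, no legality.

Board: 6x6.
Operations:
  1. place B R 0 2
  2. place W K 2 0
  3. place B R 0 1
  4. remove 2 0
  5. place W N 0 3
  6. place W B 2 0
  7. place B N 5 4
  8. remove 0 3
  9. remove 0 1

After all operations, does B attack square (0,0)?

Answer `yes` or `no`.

Answer: yes

Derivation:
Op 1: place BR@(0,2)
Op 2: place WK@(2,0)
Op 3: place BR@(0,1)
Op 4: remove (2,0)
Op 5: place WN@(0,3)
Op 6: place WB@(2,0)
Op 7: place BN@(5,4)
Op 8: remove (0,3)
Op 9: remove (0,1)
Per-piece attacks for B:
  BR@(0,2): attacks (0,3) (0,4) (0,5) (0,1) (0,0) (1,2) (2,2) (3,2) (4,2) (5,2)
  BN@(5,4): attacks (3,5) (4,2) (3,3)
B attacks (0,0): yes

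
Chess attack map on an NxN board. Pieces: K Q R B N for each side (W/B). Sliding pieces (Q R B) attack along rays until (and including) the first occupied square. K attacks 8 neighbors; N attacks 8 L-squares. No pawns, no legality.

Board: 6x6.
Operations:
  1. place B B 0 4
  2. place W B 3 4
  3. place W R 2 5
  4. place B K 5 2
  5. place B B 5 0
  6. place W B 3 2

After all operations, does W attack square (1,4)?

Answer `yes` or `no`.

Answer: yes

Derivation:
Op 1: place BB@(0,4)
Op 2: place WB@(3,4)
Op 3: place WR@(2,5)
Op 4: place BK@(5,2)
Op 5: place BB@(5,0)
Op 6: place WB@(3,2)
Per-piece attacks for W:
  WR@(2,5): attacks (2,4) (2,3) (2,2) (2,1) (2,0) (3,5) (4,5) (5,5) (1,5) (0,5)
  WB@(3,2): attacks (4,3) (5,4) (4,1) (5,0) (2,3) (1,4) (0,5) (2,1) (1,0) [ray(1,-1) blocked at (5,0)]
  WB@(3,4): attacks (4,5) (4,3) (5,2) (2,5) (2,3) (1,2) (0,1) [ray(1,-1) blocked at (5,2); ray(-1,1) blocked at (2,5)]
W attacks (1,4): yes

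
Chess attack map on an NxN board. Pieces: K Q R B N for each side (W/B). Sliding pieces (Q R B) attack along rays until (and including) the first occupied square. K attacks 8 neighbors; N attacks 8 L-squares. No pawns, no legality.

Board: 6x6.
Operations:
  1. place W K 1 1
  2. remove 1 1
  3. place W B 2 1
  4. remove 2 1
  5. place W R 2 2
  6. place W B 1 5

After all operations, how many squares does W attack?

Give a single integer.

Answer: 13

Derivation:
Op 1: place WK@(1,1)
Op 2: remove (1,1)
Op 3: place WB@(2,1)
Op 4: remove (2,1)
Op 5: place WR@(2,2)
Op 6: place WB@(1,5)
Per-piece attacks for W:
  WB@(1,5): attacks (2,4) (3,3) (4,2) (5,1) (0,4)
  WR@(2,2): attacks (2,3) (2,4) (2,5) (2,1) (2,0) (3,2) (4,2) (5,2) (1,2) (0,2)
Union (13 distinct): (0,2) (0,4) (1,2) (2,0) (2,1) (2,3) (2,4) (2,5) (3,2) (3,3) (4,2) (5,1) (5,2)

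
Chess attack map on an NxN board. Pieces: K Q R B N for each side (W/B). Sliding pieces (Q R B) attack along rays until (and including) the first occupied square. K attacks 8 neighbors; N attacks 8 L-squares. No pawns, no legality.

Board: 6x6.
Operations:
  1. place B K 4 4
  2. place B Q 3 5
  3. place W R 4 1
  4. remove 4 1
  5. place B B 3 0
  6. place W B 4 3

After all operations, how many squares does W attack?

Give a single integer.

Op 1: place BK@(4,4)
Op 2: place BQ@(3,5)
Op 3: place WR@(4,1)
Op 4: remove (4,1)
Op 5: place BB@(3,0)
Op 6: place WB@(4,3)
Per-piece attacks for W:
  WB@(4,3): attacks (5,4) (5,2) (3,4) (2,5) (3,2) (2,1) (1,0)
Union (7 distinct): (1,0) (2,1) (2,5) (3,2) (3,4) (5,2) (5,4)

Answer: 7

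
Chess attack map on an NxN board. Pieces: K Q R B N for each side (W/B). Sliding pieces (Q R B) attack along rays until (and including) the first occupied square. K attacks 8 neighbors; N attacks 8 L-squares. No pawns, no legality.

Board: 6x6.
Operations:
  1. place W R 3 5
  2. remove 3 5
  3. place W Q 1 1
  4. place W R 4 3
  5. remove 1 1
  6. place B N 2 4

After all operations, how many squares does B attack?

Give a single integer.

Op 1: place WR@(3,5)
Op 2: remove (3,5)
Op 3: place WQ@(1,1)
Op 4: place WR@(4,3)
Op 5: remove (1,1)
Op 6: place BN@(2,4)
Per-piece attacks for B:
  BN@(2,4): attacks (4,5) (0,5) (3,2) (4,3) (1,2) (0,3)
Union (6 distinct): (0,3) (0,5) (1,2) (3,2) (4,3) (4,5)

Answer: 6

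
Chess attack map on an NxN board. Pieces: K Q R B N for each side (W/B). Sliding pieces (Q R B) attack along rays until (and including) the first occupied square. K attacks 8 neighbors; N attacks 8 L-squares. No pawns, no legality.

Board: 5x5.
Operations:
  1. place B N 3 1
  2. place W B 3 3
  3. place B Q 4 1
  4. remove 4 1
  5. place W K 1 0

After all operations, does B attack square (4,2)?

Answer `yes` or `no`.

Op 1: place BN@(3,1)
Op 2: place WB@(3,3)
Op 3: place BQ@(4,1)
Op 4: remove (4,1)
Op 5: place WK@(1,0)
Per-piece attacks for B:
  BN@(3,1): attacks (4,3) (2,3) (1,2) (1,0)
B attacks (4,2): no

Answer: no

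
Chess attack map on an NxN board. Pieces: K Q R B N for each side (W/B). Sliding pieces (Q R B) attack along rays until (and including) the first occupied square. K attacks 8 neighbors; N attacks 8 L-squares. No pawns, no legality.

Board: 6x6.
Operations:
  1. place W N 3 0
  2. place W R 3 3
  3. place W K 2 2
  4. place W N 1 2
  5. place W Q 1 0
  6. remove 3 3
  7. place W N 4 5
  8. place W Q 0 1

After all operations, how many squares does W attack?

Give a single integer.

Answer: 25

Derivation:
Op 1: place WN@(3,0)
Op 2: place WR@(3,3)
Op 3: place WK@(2,2)
Op 4: place WN@(1,2)
Op 5: place WQ@(1,0)
Op 6: remove (3,3)
Op 7: place WN@(4,5)
Op 8: place WQ@(0,1)
Per-piece attacks for W:
  WQ@(0,1): attacks (0,2) (0,3) (0,4) (0,5) (0,0) (1,1) (2,1) (3,1) (4,1) (5,1) (1,2) (1,0) [ray(1,1) blocked at (1,2); ray(1,-1) blocked at (1,0)]
  WQ@(1,0): attacks (1,1) (1,2) (2,0) (3,0) (0,0) (2,1) (3,2) (4,3) (5,4) (0,1) [ray(0,1) blocked at (1,2); ray(1,0) blocked at (3,0); ray(-1,1) blocked at (0,1)]
  WN@(1,2): attacks (2,4) (3,3) (0,4) (2,0) (3,1) (0,0)
  WK@(2,2): attacks (2,3) (2,1) (3,2) (1,2) (3,3) (3,1) (1,3) (1,1)
  WN@(3,0): attacks (4,2) (5,1) (2,2) (1,1)
  WN@(4,5): attacks (5,3) (3,3) (2,4)
Union (25 distinct): (0,0) (0,1) (0,2) (0,3) (0,4) (0,5) (1,0) (1,1) (1,2) (1,3) (2,0) (2,1) (2,2) (2,3) (2,4) (3,0) (3,1) (3,2) (3,3) (4,1) (4,2) (4,3) (5,1) (5,3) (5,4)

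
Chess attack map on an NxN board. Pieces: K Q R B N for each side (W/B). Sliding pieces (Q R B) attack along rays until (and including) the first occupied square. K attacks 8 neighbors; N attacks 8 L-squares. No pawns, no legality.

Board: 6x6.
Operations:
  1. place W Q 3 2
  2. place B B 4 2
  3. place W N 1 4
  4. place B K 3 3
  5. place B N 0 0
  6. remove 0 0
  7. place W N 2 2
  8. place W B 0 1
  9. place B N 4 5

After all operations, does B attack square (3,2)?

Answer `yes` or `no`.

Op 1: place WQ@(3,2)
Op 2: place BB@(4,2)
Op 3: place WN@(1,4)
Op 4: place BK@(3,3)
Op 5: place BN@(0,0)
Op 6: remove (0,0)
Op 7: place WN@(2,2)
Op 8: place WB@(0,1)
Op 9: place BN@(4,5)
Per-piece attacks for B:
  BK@(3,3): attacks (3,4) (3,2) (4,3) (2,3) (4,4) (4,2) (2,4) (2,2)
  BB@(4,2): attacks (5,3) (5,1) (3,3) (3,1) (2,0) [ray(-1,1) blocked at (3,3)]
  BN@(4,5): attacks (5,3) (3,3) (2,4)
B attacks (3,2): yes

Answer: yes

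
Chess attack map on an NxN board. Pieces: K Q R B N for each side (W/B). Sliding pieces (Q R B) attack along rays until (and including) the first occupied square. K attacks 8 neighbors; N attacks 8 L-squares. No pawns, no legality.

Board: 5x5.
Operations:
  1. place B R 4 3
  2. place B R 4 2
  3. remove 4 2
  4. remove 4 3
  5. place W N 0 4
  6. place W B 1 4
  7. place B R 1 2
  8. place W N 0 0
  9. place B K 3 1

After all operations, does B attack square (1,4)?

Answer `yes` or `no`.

Answer: yes

Derivation:
Op 1: place BR@(4,3)
Op 2: place BR@(4,2)
Op 3: remove (4,2)
Op 4: remove (4,3)
Op 5: place WN@(0,4)
Op 6: place WB@(1,4)
Op 7: place BR@(1,2)
Op 8: place WN@(0,0)
Op 9: place BK@(3,1)
Per-piece attacks for B:
  BR@(1,2): attacks (1,3) (1,4) (1,1) (1,0) (2,2) (3,2) (4,2) (0,2) [ray(0,1) blocked at (1,4)]
  BK@(3,1): attacks (3,2) (3,0) (4,1) (2,1) (4,2) (4,0) (2,2) (2,0)
B attacks (1,4): yes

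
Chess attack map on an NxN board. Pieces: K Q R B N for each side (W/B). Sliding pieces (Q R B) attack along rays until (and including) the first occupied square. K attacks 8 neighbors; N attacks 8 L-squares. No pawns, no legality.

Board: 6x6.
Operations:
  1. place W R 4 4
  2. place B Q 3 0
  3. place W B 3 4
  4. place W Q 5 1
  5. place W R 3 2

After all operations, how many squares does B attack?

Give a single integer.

Answer: 12

Derivation:
Op 1: place WR@(4,4)
Op 2: place BQ@(3,0)
Op 3: place WB@(3,4)
Op 4: place WQ@(5,1)
Op 5: place WR@(3,2)
Per-piece attacks for B:
  BQ@(3,0): attacks (3,1) (3,2) (4,0) (5,0) (2,0) (1,0) (0,0) (4,1) (5,2) (2,1) (1,2) (0,3) [ray(0,1) blocked at (3,2)]
Union (12 distinct): (0,0) (0,3) (1,0) (1,2) (2,0) (2,1) (3,1) (3,2) (4,0) (4,1) (5,0) (5,2)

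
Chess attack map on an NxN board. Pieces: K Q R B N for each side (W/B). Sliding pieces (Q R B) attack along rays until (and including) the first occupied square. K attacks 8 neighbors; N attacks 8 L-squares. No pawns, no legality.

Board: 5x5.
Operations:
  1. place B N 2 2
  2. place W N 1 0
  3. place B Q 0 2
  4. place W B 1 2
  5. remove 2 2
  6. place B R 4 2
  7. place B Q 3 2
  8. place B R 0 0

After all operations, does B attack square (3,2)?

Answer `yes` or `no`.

Answer: yes

Derivation:
Op 1: place BN@(2,2)
Op 2: place WN@(1,0)
Op 3: place BQ@(0,2)
Op 4: place WB@(1,2)
Op 5: remove (2,2)
Op 6: place BR@(4,2)
Op 7: place BQ@(3,2)
Op 8: place BR@(0,0)
Per-piece attacks for B:
  BR@(0,0): attacks (0,1) (0,2) (1,0) [ray(0,1) blocked at (0,2); ray(1,0) blocked at (1,0)]
  BQ@(0,2): attacks (0,3) (0,4) (0,1) (0,0) (1,2) (1,3) (2,4) (1,1) (2,0) [ray(0,-1) blocked at (0,0); ray(1,0) blocked at (1,2)]
  BQ@(3,2): attacks (3,3) (3,4) (3,1) (3,0) (4,2) (2,2) (1,2) (4,3) (4,1) (2,3) (1,4) (2,1) (1,0) [ray(1,0) blocked at (4,2); ray(-1,0) blocked at (1,2); ray(-1,-1) blocked at (1,0)]
  BR@(4,2): attacks (4,3) (4,4) (4,1) (4,0) (3,2) [ray(-1,0) blocked at (3,2)]
B attacks (3,2): yes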